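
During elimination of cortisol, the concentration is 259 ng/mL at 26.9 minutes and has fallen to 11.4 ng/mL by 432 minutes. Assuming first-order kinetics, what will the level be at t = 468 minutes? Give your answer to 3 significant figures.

8.64 ng/mL

Over Δt = 432 − 26.9 = 405.1 minutes, the level fell by a factor of 259/11.4 ≈ 22.719.
n = log₂(22.719) ≈ 4.5058 half-lives, so t½ = 405.1/4.5058 ≈ 89.905 minutes.
From t = 432 to t = 468: 11.4 × (1/2)^((468−432)/89.905) ≈ 8.6371 ng/mL.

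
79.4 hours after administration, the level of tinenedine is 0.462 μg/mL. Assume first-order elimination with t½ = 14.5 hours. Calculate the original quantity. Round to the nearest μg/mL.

Number of half-lives elapsed: n = 79.4/14.5 ≈ 5.4759.
A₀ = A × 2^n = 0.462 × 2^5.4759 = 0.462 × 44.504 ≈ 20.561 μg/mL.

21 μg/mL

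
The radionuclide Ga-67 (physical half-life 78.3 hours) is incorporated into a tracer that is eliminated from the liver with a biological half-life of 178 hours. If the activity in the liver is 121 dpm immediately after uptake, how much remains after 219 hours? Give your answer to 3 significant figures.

1/t_eff = 1/t_phys + 1/t_biol = 1/78.3 + 1/178 = 0.018389 per hour.
t_eff = 78.3 × 178 / (78.3 + 178) ≈ 54.379 hours.
Remaining = 121 × (1/2)^(219/54.379) = 121 × (1/2)^4.0273 ≈ 7.4209 dpm.

7.42 dpm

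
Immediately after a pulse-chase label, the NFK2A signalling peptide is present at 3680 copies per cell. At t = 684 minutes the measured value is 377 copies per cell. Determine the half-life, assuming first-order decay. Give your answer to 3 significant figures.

208 minutes

A/A₀ = 377/3680 ≈ 0.10245.
n = log₂(9.7613) ≈ 3.2871 half-lives elapsed in 684 minutes.
t½ = 684/3.2871 ≈ 208.09 minutes.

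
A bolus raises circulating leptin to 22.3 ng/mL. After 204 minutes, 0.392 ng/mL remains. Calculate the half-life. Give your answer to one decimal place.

A/A₀ = 0.392/22.3 ≈ 0.017578.
n = log₂(56.888) ≈ 5.83 half-lives elapsed in 204 minutes.
t½ = 204/5.83 ≈ 34.991 minutes.

35.0 minutes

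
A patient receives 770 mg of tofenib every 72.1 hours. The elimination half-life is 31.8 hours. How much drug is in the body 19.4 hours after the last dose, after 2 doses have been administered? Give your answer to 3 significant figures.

609 mg

The 2 doses were given 91.5, 19.4 hours ago.
Total = 770·(1/2)^(91.5/31.8) + 770·(1/2)^(19.4/31.8)
      = 104.79 + 504.48 ≈ 609.27 mg.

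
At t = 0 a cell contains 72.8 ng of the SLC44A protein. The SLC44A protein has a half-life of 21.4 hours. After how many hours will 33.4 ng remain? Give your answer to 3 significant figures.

Fraction remaining = 33.4/72.8 ≈ 0.45879.
n = log₂(72.8/33.4) = ln(2.1796)/ln 2 ≈ 1.1241 half-lives.
t = n × t½ = 1.1241 × 21.4 ≈ 24.056 hours.

24.1 hours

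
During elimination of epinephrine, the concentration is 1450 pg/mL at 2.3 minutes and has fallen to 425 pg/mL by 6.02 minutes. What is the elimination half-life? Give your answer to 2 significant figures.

Over Δt = 6.02 − 2.3 = 3.72 minutes, the level fell by a factor of 1450/425 ≈ 3.4118.
n = log₂(3.4118) ≈ 1.7705 half-lives, so t½ = 3.72/1.7705 ≈ 2.1011 minutes.

2.1 minutes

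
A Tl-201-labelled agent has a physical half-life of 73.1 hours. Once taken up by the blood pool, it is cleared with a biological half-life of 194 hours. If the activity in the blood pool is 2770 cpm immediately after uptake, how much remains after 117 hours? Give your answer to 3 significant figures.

1/t_eff = 1/t_phys + 1/t_biol = 1/73.1 + 1/194 = 0.018835 per hour.
t_eff = 73.1 × 194 / (73.1 + 194) ≈ 53.094 hours.
Remaining = 2770 × (1/2)^(117/53.094) = 2770 × (1/2)^2.2036 ≈ 601.34 cpm.

601 cpm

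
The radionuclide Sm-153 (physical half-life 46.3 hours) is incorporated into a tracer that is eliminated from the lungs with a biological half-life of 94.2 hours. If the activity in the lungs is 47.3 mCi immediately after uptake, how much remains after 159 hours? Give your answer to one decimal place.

1/t_eff = 1/t_phys + 1/t_biol = 1/46.3 + 1/94.2 = 0.032214 per hour.
t_eff = 46.3 × 94.2 / (46.3 + 94.2) ≈ 31.042 hours.
Remaining = 47.3 × (1/2)^(159/31.042) = 47.3 × (1/2)^5.122 ≈ 1.3582 mCi.

1.4 mCi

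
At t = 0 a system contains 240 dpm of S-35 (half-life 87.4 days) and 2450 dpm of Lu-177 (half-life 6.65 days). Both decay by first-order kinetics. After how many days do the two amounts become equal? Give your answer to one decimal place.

Set 240·(1/2)^(t/87.4) = 2450·(1/2)^(t/6.65).
Taking log₂: log₂(240/2450) = t·(1/87.4 − 1/6.65).
log₂(0.097959) = -3.3517; 1/87.4 − 1/6.65 = -0.13893.
t = -3.3517 / -0.13893 ≈ 24.124 days.

24.1 days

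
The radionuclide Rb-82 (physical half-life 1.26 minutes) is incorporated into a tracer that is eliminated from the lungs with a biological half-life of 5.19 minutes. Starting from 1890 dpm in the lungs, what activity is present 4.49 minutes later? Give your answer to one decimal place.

87.8 dpm

1/t_eff = 1/t_phys + 1/t_biol = 1/1.26 + 1/5.19 = 0.98633 per minute.
t_eff = 1.26 × 5.19 / (1.26 + 5.19) ≈ 1.0139 minutes.
Remaining = 1890 × (1/2)^(4.49/1.0139) = 1890 × (1/2)^4.4286 ≈ 87.764 dpm.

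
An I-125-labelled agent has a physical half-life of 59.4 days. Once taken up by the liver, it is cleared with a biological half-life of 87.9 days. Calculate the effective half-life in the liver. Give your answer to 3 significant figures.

35.4 days

1/t_eff = 1/t_phys + 1/t_biol = 1/59.4 + 1/87.9 = 0.028212 per day.
t_eff = 59.4 × 87.9 / (59.4 + 87.9) ≈ 35.446 days.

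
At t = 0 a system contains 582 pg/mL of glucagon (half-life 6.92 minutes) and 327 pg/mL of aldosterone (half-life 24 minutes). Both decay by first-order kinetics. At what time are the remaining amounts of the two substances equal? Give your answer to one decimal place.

Set 582·(1/2)^(t/6.92) = 327·(1/2)^(t/24).
Taking log₂: log₂(582/327) = t·(1/6.92 − 1/24).
log₂(1.7798) = 0.83173; 1/6.92 − 1/24 = 0.10284.
t = 0.83173 / 0.10284 ≈ 8.0874 minutes.

8.1 minutes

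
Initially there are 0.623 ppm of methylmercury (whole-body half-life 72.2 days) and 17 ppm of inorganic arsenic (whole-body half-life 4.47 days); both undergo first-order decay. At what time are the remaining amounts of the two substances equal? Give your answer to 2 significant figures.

23 days

Set 0.623·(1/2)^(t/72.2) = 17·(1/2)^(t/4.47).
Taking log₂: log₂(0.623/17) = t·(1/72.2 − 1/4.47).
log₂(0.036647) = -4.7702; 1/72.2 − 1/4.47 = -0.20986.
t = -4.7702 / -0.20986 ≈ 22.73 days.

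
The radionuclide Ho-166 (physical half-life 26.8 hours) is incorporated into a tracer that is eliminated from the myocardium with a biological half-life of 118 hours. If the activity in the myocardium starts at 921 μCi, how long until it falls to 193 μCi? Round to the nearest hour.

1/t_eff = 1/t_phys + 1/t_biol = 1/26.8 + 1/118 = 0.045788 per hour.
t_eff = 26.8 × 118 / (26.8 + 118) ≈ 21.84 hours.
n = log₂(921/193) ≈ 2.2546; t = 2.2546 × 21.84 ≈ 49.24 hours.

49 hours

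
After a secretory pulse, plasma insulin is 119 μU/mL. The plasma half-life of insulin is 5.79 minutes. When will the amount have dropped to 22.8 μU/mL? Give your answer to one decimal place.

Fraction remaining = 22.8/119 ≈ 0.1916.
n = log₂(119/22.8) = ln(5.2193)/ln 2 ≈ 2.3839 half-lives.
t = n × t½ = 2.3839 × 5.79 ≈ 13.803 minutes.

13.8 minutes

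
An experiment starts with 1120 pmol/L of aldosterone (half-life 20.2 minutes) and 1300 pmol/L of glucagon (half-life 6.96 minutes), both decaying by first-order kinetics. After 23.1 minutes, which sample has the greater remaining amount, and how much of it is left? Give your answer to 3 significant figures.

aldosterone, 507 pmol/L

aldosterone: 1120 × (1/2)^1.1436 ≈ 506.96 pmol/L.
glucagon: 1300 × (1/2)^3.319 ≈ 130.27 pmol/L.
Aldosterone has more remaining, at ≈ 506.96 pmol/L.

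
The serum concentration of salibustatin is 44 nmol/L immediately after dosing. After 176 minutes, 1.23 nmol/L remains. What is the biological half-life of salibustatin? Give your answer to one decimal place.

34.1 minutes

A/A₀ = 1.23/44 ≈ 0.027955.
n = log₂(35.772) ≈ 5.1608 half-lives elapsed in 176 minutes.
t½ = 176/5.1608 ≈ 34.103 minutes.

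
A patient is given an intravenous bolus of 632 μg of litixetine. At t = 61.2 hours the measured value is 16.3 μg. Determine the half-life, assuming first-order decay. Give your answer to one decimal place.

A/A₀ = 16.3/632 ≈ 0.025791.
n = log₂(38.773) ≈ 5.277 half-lives elapsed in 61.2 hours.
t½ = 61.2/5.277 ≈ 11.598 hours.

11.6 hours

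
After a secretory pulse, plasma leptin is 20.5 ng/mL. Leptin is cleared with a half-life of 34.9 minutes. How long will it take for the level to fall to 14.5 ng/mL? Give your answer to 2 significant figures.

Fraction remaining = 14.5/20.5 ≈ 0.70732.
n = log₂(20.5/14.5) = ln(1.4138)/ln 2 ≈ 0.49957 half-lives.
t = n × t½ = 0.49957 × 34.9 ≈ 17.435 minutes.

17 minutes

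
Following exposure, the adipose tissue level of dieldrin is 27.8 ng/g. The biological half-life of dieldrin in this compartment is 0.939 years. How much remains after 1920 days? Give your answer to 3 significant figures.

Convert the elapsed time: 1920 days = 5.26027 years.
Number of half-lives: n = 5.26027/0.939 ≈ 5.602.
Remaining = 27.8 × (1/2)^5.602 = 27.8 × 0.020589 ≈ 0.57237 ng/g.

0.572 ng/g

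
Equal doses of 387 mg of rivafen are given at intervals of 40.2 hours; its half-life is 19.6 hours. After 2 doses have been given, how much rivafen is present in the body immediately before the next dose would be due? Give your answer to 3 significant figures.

The 2 doses were given 80.4, 40.2 hours ago.
Total = 387·(1/2)^(80.4/19.6) + 387·(1/2)^(40.2/19.6)
      = 22.536 + 93.388 ≈ 115.92 mg.

116 mg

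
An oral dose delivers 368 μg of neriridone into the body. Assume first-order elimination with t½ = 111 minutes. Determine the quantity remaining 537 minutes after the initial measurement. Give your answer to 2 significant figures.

Number of half-lives: n = 537/111 ≈ 4.8378.
Remaining = 368 × (1/2)^4.8378 = 368 × 0.034968 ≈ 12.868 μg.

13 μg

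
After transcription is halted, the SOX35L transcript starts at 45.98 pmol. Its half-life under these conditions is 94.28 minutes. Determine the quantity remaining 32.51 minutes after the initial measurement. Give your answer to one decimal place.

36.2 pmol

Number of half-lives: n = 32.51/94.28 ≈ 0.34482.
Remaining = 45.98 × (1/2)^0.34482 = 45.98 × 0.7874 ≈ 36.205 pmol.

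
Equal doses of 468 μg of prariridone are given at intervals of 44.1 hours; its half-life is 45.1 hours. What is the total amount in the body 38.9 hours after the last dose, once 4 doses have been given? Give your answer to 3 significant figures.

The 4 doses were given 171.2, 127.1, 83, 38.9 hours ago.
Total = 468·(1/2)^(171.2/45.1) + 468·(1/2)^(127.1/45.1) + 468·(1/2)^(83/45.1) + 468·(1/2)^(38.9/45.1)
      = 33.693 + 66.357 + 130.69 + 257.39 ≈ 488.13 μg.

488 μg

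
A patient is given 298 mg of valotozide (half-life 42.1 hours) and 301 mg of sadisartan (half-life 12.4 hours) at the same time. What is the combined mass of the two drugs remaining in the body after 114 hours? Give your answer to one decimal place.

valotozide: 298 × (1/2)^(114/42.1) = 298 × (1/2)^2.7078 ≈ 45.612 mg.
sadisartan: 301 × (1/2)^(114/12.4) = 301 × (1/2)^9.1935 ≈ 0.51408 mg.
Total = 45.612 + 0.51408 ≈ 46.126 mg.

46.1 mg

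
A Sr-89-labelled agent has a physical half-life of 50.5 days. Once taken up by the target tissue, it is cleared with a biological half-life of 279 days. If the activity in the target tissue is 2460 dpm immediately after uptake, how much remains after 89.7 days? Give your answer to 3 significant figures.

575 dpm

1/t_eff = 1/t_phys + 1/t_biol = 1/50.5 + 1/279 = 0.023386 per day.
t_eff = 50.5 × 279 / (50.5 + 279) ≈ 42.76 days.
Remaining = 2460 × (1/2)^(89.7/42.76) = 2460 × (1/2)^2.0977 ≈ 574.71 dpm.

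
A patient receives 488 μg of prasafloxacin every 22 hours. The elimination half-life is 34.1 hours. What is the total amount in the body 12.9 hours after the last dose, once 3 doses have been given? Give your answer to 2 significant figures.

The 3 doses were given 56.9, 34.9, 12.9 hours ago.
Total = 488·(1/2)^(56.9/34.1) + 488·(1/2)^(34.9/34.1) + 488·(1/2)^(12.9/34.1)
      = 153.5 + 240.06 + 375.44 ≈ 769.01 μg.

770 μg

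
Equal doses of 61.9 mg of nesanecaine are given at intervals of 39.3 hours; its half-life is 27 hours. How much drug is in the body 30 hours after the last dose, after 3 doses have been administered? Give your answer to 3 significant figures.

The 3 doses were given 108.6, 69.3, 30 hours ago.
Total = 61.9·(1/2)^(108.6/27) + 61.9·(1/2)^(69.3/27) + 61.9·(1/2)^(30/27)
      = 3.8096 + 10.448 + 28.656 ≈ 42.914 mg.

42.9 mg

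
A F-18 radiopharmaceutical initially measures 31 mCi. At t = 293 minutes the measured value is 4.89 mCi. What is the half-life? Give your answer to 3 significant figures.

A/A₀ = 4.89/31 ≈ 0.15774.
n = log₂(6.3395) ≈ 2.6644 half-lives elapsed in 293 minutes.
t½ = 293/2.6644 ≈ 109.97 minutes.

110 minutes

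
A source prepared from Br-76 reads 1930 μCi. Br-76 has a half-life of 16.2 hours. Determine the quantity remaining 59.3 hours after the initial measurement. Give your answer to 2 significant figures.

150 μCi

Number of half-lives: n = 59.3/16.2 ≈ 3.6605.
Remaining = 1930 × (1/2)^3.6605 = 1930 × 0.079083 ≈ 152.63 μCi.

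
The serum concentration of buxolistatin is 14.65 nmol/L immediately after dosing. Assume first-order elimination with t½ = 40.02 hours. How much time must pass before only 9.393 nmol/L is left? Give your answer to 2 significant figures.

Fraction remaining = 9.393/14.65 ≈ 0.64116.
n = log₂(14.65/9.393) = ln(1.5597)/ln 2 ≈ 0.64124 half-lives.
t = n × t½ = 0.64124 × 40.02 ≈ 25.663 hours.

26 hours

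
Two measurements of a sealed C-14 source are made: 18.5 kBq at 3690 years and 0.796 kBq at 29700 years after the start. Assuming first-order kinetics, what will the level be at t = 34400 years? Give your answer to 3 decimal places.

Over Δt = 29700 − 3690 = 26010 years, the level fell by a factor of 18.5/0.796 ≈ 23.241.
n = log₂(23.241) ≈ 4.5386 half-lives, so t½ = 26010/4.5386 ≈ 5730.8 years.
From t = 29700 to t = 34400: 0.796 × (1/2)^((34400−29700)/5730.8) ≈ 0.45085 kBq.

0.451 kBq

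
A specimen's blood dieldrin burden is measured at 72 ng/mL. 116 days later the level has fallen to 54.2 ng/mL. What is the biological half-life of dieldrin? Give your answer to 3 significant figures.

283 days

A/A₀ = 54.2/72 ≈ 0.75278.
n = log₂(1.3284) ≈ 0.4097 half-lives elapsed in 116 days.
t½ = 116/0.4097 ≈ 283.13 days.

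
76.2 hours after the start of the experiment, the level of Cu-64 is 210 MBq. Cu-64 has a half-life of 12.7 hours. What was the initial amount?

Number of half-lives elapsed: n = 76.2/12.7 ≈ 6.
A₀ = A × 2^n = 210 × 2^6 = 210 × 64 ≈ 13440 MBq.

13440 MBq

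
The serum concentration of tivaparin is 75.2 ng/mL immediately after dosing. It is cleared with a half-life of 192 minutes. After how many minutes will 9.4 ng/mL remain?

9.4/75.2 = 1/8, so 3 half-lives have elapsed.
t = 3 × 192 = 576 minutes.

576 minutes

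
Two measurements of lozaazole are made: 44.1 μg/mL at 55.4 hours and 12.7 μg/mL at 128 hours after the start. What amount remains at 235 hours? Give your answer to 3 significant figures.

2.03 μg/mL

Over Δt = 128 − 55.4 = 72.6 hours, the level fell by a factor of 44.1/12.7 ≈ 3.4724.
n = log₂(3.4724) ≈ 1.796 half-lives, so t½ = 72.6/1.796 ≈ 40.424 hours.
From t = 128 to t = 235: 12.7 × (1/2)^((235−128)/40.424) ≈ 2.0277 μg/mL.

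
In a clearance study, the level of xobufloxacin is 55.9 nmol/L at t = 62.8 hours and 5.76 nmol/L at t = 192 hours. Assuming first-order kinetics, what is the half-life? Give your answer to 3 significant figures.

39.4 hours

Over Δt = 192 − 62.8 = 129.2 hours, the level fell by a factor of 55.9/5.76 ≈ 9.7049.
n = log₂(9.7049) ≈ 3.2787 half-lives, so t½ = 129.2/3.2787 ≈ 39.406 hours.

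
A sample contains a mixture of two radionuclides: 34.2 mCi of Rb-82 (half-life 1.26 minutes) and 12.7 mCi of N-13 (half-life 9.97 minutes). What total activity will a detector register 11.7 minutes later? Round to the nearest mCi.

Rb-82: 34.2 × (1/2)^(11.7/1.26) = 34.2 × (1/2)^9.2857 ≈ 0.054796 mCi.
N-13: 12.7 × (1/2)^(11.7/9.97) = 12.7 × (1/2)^1.1735 ≈ 5.6304 mCi.
Total = 0.054796 + 5.6304 ≈ 5.6852 mCi.

6 mCi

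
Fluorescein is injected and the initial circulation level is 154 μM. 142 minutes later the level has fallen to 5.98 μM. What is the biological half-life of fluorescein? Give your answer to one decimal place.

30.3 minutes

A/A₀ = 5.98/154 ≈ 0.038831.
n = log₂(25.753) ≈ 4.6866 half-lives elapsed in 142 minutes.
t½ = 142/4.6866 ≈ 30.299 minutes.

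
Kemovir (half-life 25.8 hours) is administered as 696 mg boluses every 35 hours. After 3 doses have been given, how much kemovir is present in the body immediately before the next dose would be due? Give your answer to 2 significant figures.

The 3 doses were given 105, 70, 35 hours ago.
Total = 696·(1/2)^(105/25.8) + 696·(1/2)^(70/25.8) + 696·(1/2)^(35/25.8)
      = 41.446 + 106.14 + 271.79 ≈ 419.37 mg.

420 mg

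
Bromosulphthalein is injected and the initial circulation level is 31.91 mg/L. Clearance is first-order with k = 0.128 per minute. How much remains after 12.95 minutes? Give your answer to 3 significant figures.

t½ = ln 2 / k = 0.69315 / 0.128 ≈ 5.4152 minutes.
Number of half-lives: n = 12.95/5.4152 ≈ 2.3914.
Remaining = 31.91 × (1/2)^2.3914 = 31.91 × 0.1906 ≈ 6.0819 mg/L.

6.08 mg/L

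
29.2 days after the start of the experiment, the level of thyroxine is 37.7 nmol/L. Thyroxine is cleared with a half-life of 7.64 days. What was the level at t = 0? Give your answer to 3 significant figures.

533 nmol/L

Number of half-lives elapsed: n = 29.2/7.64 ≈ 3.822.
A₀ = A × 2^n = 37.7 × 2^3.822 = 37.7 × 14.143 ≈ 533.18 nmol/L.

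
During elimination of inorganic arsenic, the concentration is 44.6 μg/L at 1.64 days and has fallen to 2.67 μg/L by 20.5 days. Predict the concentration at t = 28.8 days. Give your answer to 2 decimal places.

Over Δt = 20.5 − 1.64 = 18.86 days, the level fell by a factor of 44.6/2.67 ≈ 16.704.
n = log₂(16.704) ≈ 4.0621 half-lives, so t½ = 18.86/4.0621 ≈ 4.6429 days.
From t = 20.5 to t = 28.8: 2.67 × (1/2)^((28.8−20.5)/4.6429) ≈ 0.77333 μg/L.

0.77 μg/L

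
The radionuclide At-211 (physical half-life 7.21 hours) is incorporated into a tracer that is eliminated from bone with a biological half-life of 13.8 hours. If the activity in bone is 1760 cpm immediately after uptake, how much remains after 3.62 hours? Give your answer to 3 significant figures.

1040 cpm

1/t_eff = 1/t_phys + 1/t_biol = 1/7.21 + 1/13.8 = 0.21116 per hour.
t_eff = 7.21 × 13.8 / (7.21 + 13.8) ≈ 4.7357 hours.
Remaining = 1760 × (1/2)^(3.62/4.7357) = 1760 × (1/2)^0.7644 ≈ 1036.1 cpm.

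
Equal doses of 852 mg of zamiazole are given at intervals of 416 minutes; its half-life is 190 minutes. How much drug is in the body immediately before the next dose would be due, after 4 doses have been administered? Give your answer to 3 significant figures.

239 mg

The 4 doses were given 1664, 1248, 832, 416 minutes ago.
Total = 852·(1/2)^(1664/190) + 852·(1/2)^(1248/190) + 852·(1/2)^(832/190) + 852·(1/2)^(416/190)
      = 1.9681 + 8.9773 + 40.949 + 186.79 ≈ 238.68 mg.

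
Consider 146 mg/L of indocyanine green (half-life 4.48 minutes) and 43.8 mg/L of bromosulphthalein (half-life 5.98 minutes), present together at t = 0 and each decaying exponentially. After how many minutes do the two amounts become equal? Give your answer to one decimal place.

Set 146·(1/2)^(t/4.48) = 43.8·(1/2)^(t/5.98).
Taking log₂: log₂(146/43.8) = t·(1/4.48 − 1/5.98).
log₂(3.3333) = 1.737; 1/4.48 − 1/5.98 = 0.05599.
t = 1.737 / 0.05599 ≈ 31.023 minutes.

31.0 minutes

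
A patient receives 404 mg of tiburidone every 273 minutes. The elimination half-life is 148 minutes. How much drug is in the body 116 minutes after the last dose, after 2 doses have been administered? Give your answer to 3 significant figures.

The 2 doses were given 389, 116 minutes ago.
Total = 404·(1/2)^(389/148) + 404·(1/2)^(116/148)
      = 65.337 + 234.66 ≈ 300 mg.

300 mg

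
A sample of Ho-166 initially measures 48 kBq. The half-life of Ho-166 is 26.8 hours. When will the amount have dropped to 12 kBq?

12/48 = 1/4, so 2 half-lives have elapsed.
t = 2 × 26.8 = 53.6 hours.

53.6 hours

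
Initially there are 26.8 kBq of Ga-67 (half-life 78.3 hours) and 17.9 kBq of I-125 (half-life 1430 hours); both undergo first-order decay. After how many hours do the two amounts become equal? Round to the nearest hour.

48 hours

Set 26.8·(1/2)^(t/78.3) = 17.9·(1/2)^(t/1430).
Taking log₂: log₂(26.8/17.9) = t·(1/78.3 − 1/1430).
log₂(1.4972) = 0.58227; 1/78.3 − 1/1430 = 0.012072.
t = 0.58227 / 0.012072 ≈ 48.233 hours.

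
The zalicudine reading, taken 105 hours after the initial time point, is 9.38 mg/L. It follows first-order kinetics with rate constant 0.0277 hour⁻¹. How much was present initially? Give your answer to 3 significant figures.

t½ = ln 2 / λ = 0.69315 / 0.0277 ≈ 25.023 hours.
Number of half-lives elapsed: n = 105/25.023 ≈ 4.1961.
A₀ = A × 2^n = 9.38 × 2^4.1961 = 9.38 × 18.329 ≈ 171.93 mg/L.

172 mg/L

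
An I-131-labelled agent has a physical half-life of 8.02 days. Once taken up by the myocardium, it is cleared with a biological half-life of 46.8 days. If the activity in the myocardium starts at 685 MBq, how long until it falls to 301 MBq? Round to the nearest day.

1/t_eff = 1/t_phys + 1/t_biol = 1/8.02 + 1/46.8 = 0.14606 per day.
t_eff = 8.02 × 46.8 / (8.02 + 46.8) ≈ 6.8467 days.
n = log₂(685/301) ≈ 1.1863; t = 1.1863 × 6.8467 ≈ 8.1225 days.

8 days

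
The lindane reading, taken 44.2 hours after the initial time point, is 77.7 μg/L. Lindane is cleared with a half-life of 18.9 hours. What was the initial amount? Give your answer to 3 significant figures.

393 μg/L

Number of half-lives elapsed: n = 44.2/18.9 ≈ 2.3386.
A₀ = A × 2^n = 77.7 × 2^2.3386 = 77.7 × 5.0582 ≈ 393.02 μg/L.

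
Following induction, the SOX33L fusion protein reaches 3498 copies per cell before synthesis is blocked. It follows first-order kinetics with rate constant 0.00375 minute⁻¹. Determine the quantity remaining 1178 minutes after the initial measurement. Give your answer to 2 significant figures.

42 copies per cell

t½ = ln 2 / λ = 0.69315 / 0.00375 ≈ 184.84 minutes.
Number of half-lives: n = 1178/184.84 ≈ 6.3731.
Remaining = 3498 × (1/2)^6.3731 = 3498 × 0.012064 ≈ 42.201 copies per cell.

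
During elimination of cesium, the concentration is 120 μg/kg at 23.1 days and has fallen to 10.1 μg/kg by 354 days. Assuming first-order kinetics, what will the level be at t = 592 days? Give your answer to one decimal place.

1.7 μg/kg

Over Δt = 354 − 23.1 = 330.9 days, the level fell by a factor of 120/10.1 ≈ 11.881.
n = log₂(11.881) ≈ 3.5706 half-lives, so t½ = 330.9/3.5706 ≈ 92.673 days.
From t = 354 to t = 592: 10.1 × (1/2)^((592−354)/92.673) ≈ 1.7031 μg/kg.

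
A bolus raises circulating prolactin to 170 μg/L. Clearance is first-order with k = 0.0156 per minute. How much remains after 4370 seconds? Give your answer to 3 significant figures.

t½ = ln 2 / k = 0.69315 / 0.0156 ≈ 44.433 minutes.
Convert the elapsed time: 4370 seconds = 72.8333 minutes.
Number of half-lives: n = 72.8333/44.433 ≈ 1.6392.
Remaining = 170 × (1/2)^1.6392 = 170 × 0.32104 ≈ 54.576 μg/L.

54.6 μg/L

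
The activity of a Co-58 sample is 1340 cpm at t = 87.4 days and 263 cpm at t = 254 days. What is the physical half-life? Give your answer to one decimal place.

70.9 days

Over Δt = 254 − 87.4 = 166.6 days, the level fell by a factor of 1340/263 ≈ 5.0951.
n = log₂(5.0951) ≈ 2.3491 half-lives, so t½ = 166.6/2.3491 ≈ 70.921 days.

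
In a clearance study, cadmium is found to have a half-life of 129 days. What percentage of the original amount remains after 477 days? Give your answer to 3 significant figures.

n = 477/129 ≈ 3.6977 half-lives.
Fraction remaining = (1/2)^3.6977 ≈ 0.077071, i.e. 7.7071%.

7.71%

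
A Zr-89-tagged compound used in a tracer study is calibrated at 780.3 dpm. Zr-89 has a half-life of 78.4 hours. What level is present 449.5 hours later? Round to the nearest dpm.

15 dpm

Number of half-lives: n = 449.5/78.4 ≈ 5.7334.
Remaining = 780.3 × (1/2)^5.7334 = 780.3 × 0.018796 ≈ 14.667 dpm.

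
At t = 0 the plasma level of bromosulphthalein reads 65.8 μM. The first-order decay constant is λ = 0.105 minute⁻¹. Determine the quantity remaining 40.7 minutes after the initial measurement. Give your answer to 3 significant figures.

0.917 μM

t½ = ln 2 / λ = 0.69315 / 0.105 ≈ 6.6014 minutes.
Number of half-lives: n = 40.7/6.6014 ≈ 6.1654.
Remaining = 65.8 × (1/2)^6.1654 = 65.8 × 0.013933 ≈ 0.91679 μM.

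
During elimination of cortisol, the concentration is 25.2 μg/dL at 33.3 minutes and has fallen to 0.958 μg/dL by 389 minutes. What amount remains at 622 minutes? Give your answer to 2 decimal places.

0.11 μg/dL

Over Δt = 389 − 33.3 = 355.7 minutes, the level fell by a factor of 25.2/0.958 ≈ 26.305.
n = log₂(26.305) ≈ 4.7173 half-lives, so t½ = 355.7/4.7173 ≈ 75.404 minutes.
From t = 389 to t = 622: 0.958 × (1/2)^((622−389)/75.404) ≈ 0.11251 μg/dL.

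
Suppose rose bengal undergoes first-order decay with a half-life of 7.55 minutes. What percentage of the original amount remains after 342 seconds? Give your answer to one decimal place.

59.3%

342 seconds = 5.7 minutes.
n = 5.7/7.55 ≈ 0.75497 half-lives.
Fraction remaining = (1/2)^0.75497 ≈ 0.59256, i.e. 59.256%.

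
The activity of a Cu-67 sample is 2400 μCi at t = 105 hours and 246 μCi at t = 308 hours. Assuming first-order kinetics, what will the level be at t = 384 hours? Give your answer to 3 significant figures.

Over Δt = 308 − 105 = 203 hours, the level fell by a factor of 2400/246 ≈ 9.7561.
n = log₂(9.7561) ≈ 3.2863 half-lives, so t½ = 203/3.2863 ≈ 61.772 hours.
From t = 308 to t = 384: 246 × (1/2)^((384−308)/61.772) ≈ 104.85 μCi.

105 μCi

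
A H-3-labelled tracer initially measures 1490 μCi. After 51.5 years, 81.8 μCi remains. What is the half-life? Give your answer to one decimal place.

A/A₀ = 81.8/1490 ≈ 0.054899.
n = log₂(18.215) ≈ 4.1871 half-lives elapsed in 51.5 years.
t½ = 51.5/4.1871 ≈ 12.3 years.

12.3 years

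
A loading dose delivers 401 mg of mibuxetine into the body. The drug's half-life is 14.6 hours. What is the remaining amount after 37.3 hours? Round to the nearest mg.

Number of half-lives: n = 37.3/14.6 ≈ 2.5548.
Remaining = 401 × (1/2)^2.5548 = 401 × 0.17019 ≈ 68.246 mg.

68 mg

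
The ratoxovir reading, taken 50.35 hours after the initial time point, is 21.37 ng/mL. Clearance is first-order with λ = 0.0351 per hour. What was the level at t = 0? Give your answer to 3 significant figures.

t½ = ln 2 / λ = 0.69315 / 0.0351 ≈ 19.748 hours.
Number of half-lives elapsed: n = 50.35/19.748 ≈ 2.5497.
A₀ = A × 2^n = 21.37 × 2^2.5497 = 21.37 × 5.8549 ≈ 125.12 ng/mL.

125 ng/mL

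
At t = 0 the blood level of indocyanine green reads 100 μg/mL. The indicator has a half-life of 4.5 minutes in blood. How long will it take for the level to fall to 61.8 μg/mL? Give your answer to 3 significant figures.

3.12 minutes

Fraction remaining = 61.8/100 ≈ 0.618.
n = log₂(100/61.8) = ln(1.6181)/ln 2 ≈ 0.69432 half-lives.
t = n × t½ = 0.69432 × 4.5 ≈ 3.1244 minutes.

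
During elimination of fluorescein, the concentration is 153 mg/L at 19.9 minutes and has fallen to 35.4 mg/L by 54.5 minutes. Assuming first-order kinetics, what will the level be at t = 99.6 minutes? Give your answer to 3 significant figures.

5.25 mg/L

Over Δt = 54.5 − 19.9 = 34.6 minutes, the level fell by a factor of 153/35.4 ≈ 4.322.
n = log₂(4.322) ≈ 2.1117 half-lives, so t½ = 34.6/2.1117 ≈ 16.385 minutes.
From t = 54.5 to t = 99.6: 35.4 × (1/2)^((99.6−54.5)/16.385) ≈ 5.253 mg/L.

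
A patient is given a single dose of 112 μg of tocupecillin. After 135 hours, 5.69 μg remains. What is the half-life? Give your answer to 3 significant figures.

A/A₀ = 5.69/112 ≈ 0.050804.
n = log₂(19.684) ≈ 4.2989 half-lives elapsed in 135 hours.
t½ = 135/4.2989 ≈ 31.403 hours.

31.4 hours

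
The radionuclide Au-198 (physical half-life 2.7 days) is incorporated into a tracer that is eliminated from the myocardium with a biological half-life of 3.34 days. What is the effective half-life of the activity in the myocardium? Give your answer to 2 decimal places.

1.49 days

1/t_eff = 1/t_phys + 1/t_biol = 1/2.7 + 1/3.34 = 0.66977 per day.
t_eff = 2.7 × 3.34 / (2.7 + 3.34) ≈ 1.493 days.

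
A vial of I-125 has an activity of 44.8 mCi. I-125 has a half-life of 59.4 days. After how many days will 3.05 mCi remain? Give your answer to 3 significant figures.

Fraction remaining = 3.05/44.8 ≈ 0.06808.
n = log₂(44.8/3.05) = ln(14.689)/ln 2 ≈ 3.8766 half-lives.
t = n × t½ = 3.8766 × 59.4 ≈ 230.27 days.

230 days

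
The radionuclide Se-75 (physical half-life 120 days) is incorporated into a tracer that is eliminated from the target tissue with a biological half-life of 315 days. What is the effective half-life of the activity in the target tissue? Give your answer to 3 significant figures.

1/t_eff = 1/t_phys + 1/t_biol = 1/120 + 1/315 = 0.011508 per day.
t_eff = 120 × 315 / (120 + 315) ≈ 86.897 days.

86.9 days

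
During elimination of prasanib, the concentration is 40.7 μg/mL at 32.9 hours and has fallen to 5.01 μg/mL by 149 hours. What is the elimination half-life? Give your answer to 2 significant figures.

Over Δt = 149 − 32.9 = 116.1 hours, the level fell by a factor of 40.7/5.01 ≈ 8.1238.
n = log₂(8.1238) ≈ 3.0221 half-lives, so t½ = 116.1/3.0221 ≈ 38.416 hours.

38 hours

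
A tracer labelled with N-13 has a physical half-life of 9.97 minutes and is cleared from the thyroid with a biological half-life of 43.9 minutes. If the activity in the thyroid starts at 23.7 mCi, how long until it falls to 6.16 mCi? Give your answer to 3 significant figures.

15.8 minutes

1/t_eff = 1/t_phys + 1/t_biol = 1/9.97 + 1/43.9 = 0.12308 per minute.
t_eff = 9.97 × 43.9 / (9.97 + 43.9) ≈ 8.1248 minutes.
n = log₂(23.7/6.16) ≈ 1.9439; t = 1.9439 × 8.1248 ≈ 15.794 minutes.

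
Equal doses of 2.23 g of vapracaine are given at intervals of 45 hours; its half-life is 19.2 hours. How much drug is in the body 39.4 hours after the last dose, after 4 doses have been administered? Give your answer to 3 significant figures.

The 4 doses were given 174.4, 129.4, 84.4, 39.4 hours ago.
Total = 2.23·(1/2)^(174.4/19.2) + 2.23·(1/2)^(129.4/19.2) + 2.23·(1/2)^(84.4/19.2) + 2.23·(1/2)^(39.4/19.2)
      = 0.004111 + 0.020868 + 0.10593 + 0.53773 ≈ 0.66864 g.

0.669 g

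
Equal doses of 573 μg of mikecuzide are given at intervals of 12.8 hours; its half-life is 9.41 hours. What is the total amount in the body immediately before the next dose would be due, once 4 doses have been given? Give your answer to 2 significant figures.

360 μg

The 4 doses were given 51.2, 38.4, 25.6, 12.8 hours ago.
Total = 573·(1/2)^(51.2/9.41) + 573·(1/2)^(38.4/9.41) + 573·(1/2)^(25.6/9.41) + 573·(1/2)^(12.8/9.41)
      = 13.19 + 33.863 + 86.936 + 223.19 ≈ 357.18 μg.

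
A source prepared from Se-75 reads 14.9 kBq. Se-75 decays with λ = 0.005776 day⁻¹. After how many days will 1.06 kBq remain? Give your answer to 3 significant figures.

458 days

t½ = ln 2 / λ = 0.69315 / 0.005776 ≈ 120 days.
Fraction remaining = 1.06/14.9 ≈ 0.071141.
n = log₂(14.9/1.06) = ln(14.057)/ln 2 ≈ 3.8132 half-lives.
t = n × t½ = 3.8132 × 120 ≈ 457.6 days.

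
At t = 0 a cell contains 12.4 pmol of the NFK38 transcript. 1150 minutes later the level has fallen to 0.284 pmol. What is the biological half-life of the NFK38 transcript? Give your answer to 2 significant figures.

A/A₀ = 0.284/12.4 ≈ 0.022903.
n = log₂(43.662) ≈ 5.4483 half-lives elapsed in 1150 minutes.
t½ = 1150/5.4483 ≈ 211.07 minutes.

210 minutes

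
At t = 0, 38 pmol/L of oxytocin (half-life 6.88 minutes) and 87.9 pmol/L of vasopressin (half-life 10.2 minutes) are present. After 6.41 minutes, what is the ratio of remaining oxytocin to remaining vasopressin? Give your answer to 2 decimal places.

0.35

oxytocin: 38 × (1/2)^(6.41/6.88) = 38 × (1/2)^0.93169 ≈ 19.921 pmol/L.
vasopressin: 87.9 × (1/2)^(6.41/10.2) = 87.9 × (1/2)^0.62843 ≈ 56.861 pmol/L.
Ratio ≈ 19.921 / 56.861 ≈ 0.35035.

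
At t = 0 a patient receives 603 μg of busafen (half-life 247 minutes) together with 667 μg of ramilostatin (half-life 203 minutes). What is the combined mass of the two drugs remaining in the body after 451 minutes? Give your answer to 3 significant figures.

busafen: 603 × (1/2)^(451/247) = 603 × (1/2)^1.8259 ≈ 170.08 μg.
ramilostatin: 667 × (1/2)^(451/203) = 667 × (1/2)^2.2217 ≈ 143 μg.
Total = 170.08 + 143 ≈ 313.08 μg.

313 μg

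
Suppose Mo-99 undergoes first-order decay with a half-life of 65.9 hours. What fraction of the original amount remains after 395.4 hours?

0.015625

n = 395.4/65.9 ≈ 6 half-lives.
Fraction remaining = (1/2)^6 ≈ 0.015625.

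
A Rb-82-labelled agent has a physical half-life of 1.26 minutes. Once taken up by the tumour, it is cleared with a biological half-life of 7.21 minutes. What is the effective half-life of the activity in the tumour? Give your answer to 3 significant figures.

1.07 minutes

1/t_eff = 1/t_phys + 1/t_biol = 1/1.26 + 1/7.21 = 0.93235 per minute.
t_eff = 1.26 × 7.21 / (1.26 + 7.21) ≈ 1.0726 minutes.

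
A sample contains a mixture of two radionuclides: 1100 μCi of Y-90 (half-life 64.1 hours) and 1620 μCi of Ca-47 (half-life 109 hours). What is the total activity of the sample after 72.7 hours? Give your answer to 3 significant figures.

1520 μCi

Y-90: 1100 × (1/2)^(72.7/64.1) = 1100 × (1/2)^1.1342 ≈ 501.16 μCi.
Ca-47: 1620 × (1/2)^(72.7/109) = 1620 × (1/2)^0.66697 ≈ 1020.3 μCi.
Total = 501.16 + 1020.3 ≈ 1521.5 μCi.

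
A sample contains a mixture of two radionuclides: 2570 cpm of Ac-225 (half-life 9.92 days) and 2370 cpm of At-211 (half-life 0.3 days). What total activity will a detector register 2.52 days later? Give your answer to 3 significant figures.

2160 cpm

Ac-225: 2570 × (1/2)^(2.52/9.92) = 2570 × (1/2)^0.25403 ≈ 2155.1 cpm.
At-211: 2370 × (1/2)^(2.52/0.3) = 2370 × (1/2)^8.4 ≈ 7.0161 cpm.
Total = 2155.1 + 7.0161 ≈ 2162.1 cpm.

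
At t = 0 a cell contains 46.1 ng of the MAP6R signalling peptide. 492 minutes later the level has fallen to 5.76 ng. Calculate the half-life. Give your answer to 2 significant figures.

A/A₀ = 5.76/46.1 ≈ 0.12495.
n = log₂(8.0035) ≈ 3.0006 half-lives elapsed in 492 minutes.
t½ = 492/3.0006 ≈ 163.97 minutes.

160 minutes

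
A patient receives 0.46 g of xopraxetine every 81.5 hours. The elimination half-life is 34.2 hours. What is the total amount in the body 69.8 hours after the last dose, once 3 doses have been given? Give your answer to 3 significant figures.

0.137 g

The 3 doses were given 232.8, 151.3, 69.8 hours ago.
Total = 0.46·(1/2)^(232.8/34.2) + 0.46·(1/2)^(151.3/34.2) + 0.46·(1/2)^(69.8/34.2)
      = 0.0041081 + 0.021429 + 0.11178 ≈ 0.13732 g.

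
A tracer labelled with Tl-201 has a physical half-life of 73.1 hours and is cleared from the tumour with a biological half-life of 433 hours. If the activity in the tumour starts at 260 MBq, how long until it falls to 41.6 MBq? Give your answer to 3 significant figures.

165 hours

1/t_eff = 1/t_phys + 1/t_biol = 1/73.1 + 1/433 = 0.015989 per hour.
t_eff = 73.1 × 433 / (73.1 + 433) ≈ 62.542 hours.
n = log₂(260/41.6) ≈ 2.6439; t = 2.6439 × 62.542 ≈ 165.35 hours.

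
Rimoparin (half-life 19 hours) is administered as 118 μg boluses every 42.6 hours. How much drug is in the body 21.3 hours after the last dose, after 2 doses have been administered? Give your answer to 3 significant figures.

65.7 μg

The 2 doses were given 63.9, 21.3 hours ago.
Total = 118·(1/2)^(63.9/19) + 118·(1/2)^(21.3/19)
      = 11.468 + 54.251 ≈ 65.719 μg.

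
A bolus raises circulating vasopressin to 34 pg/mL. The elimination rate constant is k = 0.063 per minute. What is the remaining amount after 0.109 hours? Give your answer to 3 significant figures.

22.5 pg/mL

t½ = ln 2 / k = 0.69315 / 0.063 ≈ 11.002 minutes.
Convert the elapsed time: 0.109 hours = 6.54 minutes.
Number of half-lives: n = 6.54/11.002 ≈ 0.59442.
Remaining = 34 × (1/2)^0.59442 = 34 × 0.66231 ≈ 22.519 pg/mL.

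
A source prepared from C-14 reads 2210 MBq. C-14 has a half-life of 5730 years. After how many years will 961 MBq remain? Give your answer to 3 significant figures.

6880 years

Fraction remaining = 961/2210 ≈ 0.43484.
n = log₂(2210/961) = ln(2.2997)/ln 2 ≈ 1.2014 half-lives.
t = n × t½ = 1.2014 × 5730 ≈ 6884.2 years.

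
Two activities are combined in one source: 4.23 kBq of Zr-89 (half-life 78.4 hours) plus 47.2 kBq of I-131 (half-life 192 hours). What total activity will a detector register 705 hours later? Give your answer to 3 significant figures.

3.71 kBq

Zr-89: 4.23 × (1/2)^(705/78.4) = 4.23 × (1/2)^8.9923 ≈ 0.0083057 kBq.
I-131: 47.2 × (1/2)^(705/192) = 47.2 × (1/2)^3.6719 ≈ 3.7034 kBq.
Total = 0.0083057 + 3.7034 ≈ 3.7117 kBq.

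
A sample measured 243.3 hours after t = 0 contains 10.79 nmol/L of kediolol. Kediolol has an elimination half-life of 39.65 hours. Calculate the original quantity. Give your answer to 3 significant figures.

Number of half-lives elapsed: n = 243.3/39.65 ≈ 6.1362.
A₀ = A × 2^n = 10.79 × 2^6.1362 = 10.79 × 70.336 ≈ 758.93 nmol/L.

759 nmol/L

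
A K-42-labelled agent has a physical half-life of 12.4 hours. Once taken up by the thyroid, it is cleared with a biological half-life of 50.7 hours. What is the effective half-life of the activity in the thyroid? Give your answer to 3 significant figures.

1/t_eff = 1/t_phys + 1/t_biol = 1/12.4 + 1/50.7 = 0.10037 per hour.
t_eff = 12.4 × 50.7 / (12.4 + 50.7) ≈ 9.9632 hours.

9.96 hours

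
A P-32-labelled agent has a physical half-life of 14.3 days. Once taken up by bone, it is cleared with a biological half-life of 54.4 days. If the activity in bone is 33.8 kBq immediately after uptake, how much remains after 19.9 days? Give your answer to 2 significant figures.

1/t_eff = 1/t_phys + 1/t_biol = 1/14.3 + 1/54.4 = 0.088312 per day.
t_eff = 14.3 × 54.4 / (14.3 + 54.4) ≈ 11.323 days.
Remaining = 33.8 × (1/2)^(19.9/11.323) = 33.8 × (1/2)^1.7574 ≈ 9.9973 kBq.

10 kBq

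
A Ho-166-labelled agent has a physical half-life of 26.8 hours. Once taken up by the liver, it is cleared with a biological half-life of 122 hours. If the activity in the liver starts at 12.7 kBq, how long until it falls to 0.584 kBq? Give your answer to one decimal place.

1/t_eff = 1/t_phys + 1/t_biol = 1/26.8 + 1/122 = 0.04551 per hour.
t_eff = 26.8 × 122 / (26.8 + 122) ≈ 21.973 hours.
n = log₂(12.7/0.584) ≈ 4.4427; t = 4.4427 × 21.973 ≈ 97.62 hours.

97.6 hours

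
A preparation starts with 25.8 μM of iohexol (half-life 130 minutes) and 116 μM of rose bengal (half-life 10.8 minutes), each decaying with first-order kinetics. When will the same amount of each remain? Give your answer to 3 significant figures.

Set 25.8·(1/2)^(t/130) = 116·(1/2)^(t/10.8).
Taking log₂: log₂(25.8/116) = t·(1/130 − 1/10.8).
log₂(0.22241) = -2.1687; 1/130 − 1/10.8 = -0.0849.
t = -2.1687 / -0.0849 ≈ 25.544 minutes.

25.5 minutes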